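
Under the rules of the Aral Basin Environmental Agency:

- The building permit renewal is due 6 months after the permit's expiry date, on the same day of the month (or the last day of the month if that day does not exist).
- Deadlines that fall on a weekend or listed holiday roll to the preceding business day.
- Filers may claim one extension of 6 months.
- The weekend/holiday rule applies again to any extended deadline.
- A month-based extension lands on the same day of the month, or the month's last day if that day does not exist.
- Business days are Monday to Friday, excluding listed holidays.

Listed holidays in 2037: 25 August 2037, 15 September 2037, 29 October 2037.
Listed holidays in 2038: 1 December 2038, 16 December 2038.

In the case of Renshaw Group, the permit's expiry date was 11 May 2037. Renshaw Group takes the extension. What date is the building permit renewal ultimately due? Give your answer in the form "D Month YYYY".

11 May 2038

6 months after 11 May 2037, on the same day of the month, is 11 November 2037.
11 November 2037 is a Wednesday and not a listed holiday, so it stands.
Add 6 months to 11 November 2037: 11 May 2038.
11 May 2038 is a Tuesday and not a listed holiday, so it stands.
Deadline: 11 May 2038.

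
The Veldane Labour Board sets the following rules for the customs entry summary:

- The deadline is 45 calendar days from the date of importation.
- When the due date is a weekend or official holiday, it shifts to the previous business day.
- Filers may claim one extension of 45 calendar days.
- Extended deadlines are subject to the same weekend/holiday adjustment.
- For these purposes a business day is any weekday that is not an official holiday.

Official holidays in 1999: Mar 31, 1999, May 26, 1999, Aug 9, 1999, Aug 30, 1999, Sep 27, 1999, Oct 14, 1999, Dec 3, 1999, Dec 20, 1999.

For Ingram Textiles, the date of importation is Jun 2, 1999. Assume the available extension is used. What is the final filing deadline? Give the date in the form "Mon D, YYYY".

Aug 27, 1999

Trigger date Jun 2, 1999 + 45 calendar days = Jul 17, 1999.
Jul 17, 1999 falls on a Saturday. Rolling to the preceding business day gives Jul 16, 1999, a Friday.
The 45-calendar-day extension moves the deadline from Jul 16, 1999 to Aug 30, 1999.
Aug 30, 1999 falls on a listed holiday. Rolling to the preceding business day gives Aug 27, 1999, a Friday.
Deadline: Aug 27, 1999.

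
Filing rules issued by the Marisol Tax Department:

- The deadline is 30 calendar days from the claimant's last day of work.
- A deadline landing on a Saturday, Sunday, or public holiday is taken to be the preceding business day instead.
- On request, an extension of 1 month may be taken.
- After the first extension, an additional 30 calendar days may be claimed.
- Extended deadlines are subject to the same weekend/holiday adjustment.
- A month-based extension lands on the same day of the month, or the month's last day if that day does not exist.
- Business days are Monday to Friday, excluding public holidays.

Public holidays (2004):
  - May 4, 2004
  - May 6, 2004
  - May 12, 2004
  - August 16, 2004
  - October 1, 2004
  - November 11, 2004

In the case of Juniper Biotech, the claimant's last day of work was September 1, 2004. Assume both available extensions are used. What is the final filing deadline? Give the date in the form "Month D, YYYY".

November 26, 2004

30 calendar days after September 1, 2004 is October 1, 2004.
Because October 1, 2004 is a listed holiday, the deadline becomes September 30, 2004 (Thursday).
Applying the 1 month extension: 1 month after September 30, 2004 is October 30, 2004.
Because October 30, 2004 is a Saturday, the deadline becomes October 29, 2004 (Friday).
The 30-calendar-day extension moves the deadline from October 29, 2004 to November 28, 2004.
November 28, 2004 is a Sunday; the preceding business day is November 26, 2004 (Friday).
Final deadline: November 26, 2004.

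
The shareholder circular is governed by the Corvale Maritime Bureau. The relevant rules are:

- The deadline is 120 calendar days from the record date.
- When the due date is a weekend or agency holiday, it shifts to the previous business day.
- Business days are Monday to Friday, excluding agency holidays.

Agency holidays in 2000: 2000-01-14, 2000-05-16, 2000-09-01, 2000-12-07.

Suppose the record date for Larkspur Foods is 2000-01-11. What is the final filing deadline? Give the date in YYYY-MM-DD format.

2000-05-10

Trigger date 2000-01-11 + 120 calendar days = 2000-05-10.
Since 2000-05-10 is a Wednesday and not a holiday, the date is unchanged.
So the filing is due 2000-05-10.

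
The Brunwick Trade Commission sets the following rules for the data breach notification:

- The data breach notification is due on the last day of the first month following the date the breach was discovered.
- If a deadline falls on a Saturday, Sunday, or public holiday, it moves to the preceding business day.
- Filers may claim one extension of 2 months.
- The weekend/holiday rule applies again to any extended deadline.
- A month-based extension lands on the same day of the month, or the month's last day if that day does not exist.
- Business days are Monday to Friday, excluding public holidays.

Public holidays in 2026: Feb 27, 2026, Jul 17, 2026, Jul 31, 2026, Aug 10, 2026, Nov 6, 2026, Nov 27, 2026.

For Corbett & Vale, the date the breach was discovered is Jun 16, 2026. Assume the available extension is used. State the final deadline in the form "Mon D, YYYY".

The first month after Jun 16, 2026 is July 2026, whose last day is Jul 31, 2026.
Jul 31, 2026 falls on a listed holiday. Rolling to the preceding business day gives Jul 30, 2026, a Thursday.
The 2 months extension carries Jul 30, 2026 to Sep 30, 2026.
Sep 30, 2026 (Wednesday) is already a business day.
The final due date is Sep 30, 2026.

Sep 30, 2026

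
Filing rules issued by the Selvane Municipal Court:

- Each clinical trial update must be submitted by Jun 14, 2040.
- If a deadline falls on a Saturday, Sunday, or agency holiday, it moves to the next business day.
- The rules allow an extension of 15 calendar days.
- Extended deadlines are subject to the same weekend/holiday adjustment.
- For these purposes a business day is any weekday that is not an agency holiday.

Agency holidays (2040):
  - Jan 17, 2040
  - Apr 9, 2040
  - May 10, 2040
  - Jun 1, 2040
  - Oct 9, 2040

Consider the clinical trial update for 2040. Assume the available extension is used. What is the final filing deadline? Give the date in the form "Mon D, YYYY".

Jun 29, 2040

The statutory due date is Jun 14, 2040.
Jun 14, 2040 falls on a Thursday, which is a business day, so no adjustment is needed.
Add the 15 calendar-day extension to Jun 14, 2040: Jun 29, 2040.
Jun 29, 2040 falls on a Friday, which is a business day, so no adjustment is needed.
Deadline: Jun 29, 2040.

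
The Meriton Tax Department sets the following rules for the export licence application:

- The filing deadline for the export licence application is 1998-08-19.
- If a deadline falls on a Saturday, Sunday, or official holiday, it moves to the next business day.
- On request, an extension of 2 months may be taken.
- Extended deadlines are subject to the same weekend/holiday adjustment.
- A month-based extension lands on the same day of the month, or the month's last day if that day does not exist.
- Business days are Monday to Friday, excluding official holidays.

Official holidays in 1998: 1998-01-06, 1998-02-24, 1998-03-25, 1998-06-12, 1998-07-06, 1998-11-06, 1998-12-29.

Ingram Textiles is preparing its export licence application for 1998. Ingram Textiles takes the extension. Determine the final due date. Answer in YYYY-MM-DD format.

The stated deadline is 1998-08-19.
1998-08-19 falls on a Wednesday, which is a business day, so no adjustment is needed.
Applying the 2 months extension: 2 months after 1998-08-19 is 1998-10-19.
Since 1998-10-19 is a Monday and not a holiday, the date is unchanged.
Final deadline: 1998-10-19.

1998-10-19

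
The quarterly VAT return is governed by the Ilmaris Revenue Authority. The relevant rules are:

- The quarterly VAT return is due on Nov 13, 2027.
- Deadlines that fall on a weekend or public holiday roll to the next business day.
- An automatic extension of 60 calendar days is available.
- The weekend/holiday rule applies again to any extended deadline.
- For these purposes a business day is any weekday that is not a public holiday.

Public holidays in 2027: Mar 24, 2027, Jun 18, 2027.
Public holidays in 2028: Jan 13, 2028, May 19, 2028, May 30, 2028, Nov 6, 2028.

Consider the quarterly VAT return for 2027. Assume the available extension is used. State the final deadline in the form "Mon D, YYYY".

Jan 14, 2028

Start from the fixed due date, Nov 13, 2027.
Nov 13, 2027 is a Saturday, so it moves to the next business day, Nov 15, 2027 (Monday).
With the 60-day extension, Nov 15, 2027 becomes Jan 14, 2028.
Jan 14, 2028 (Friday) is already a business day.
The final due date is Jan 14, 2028.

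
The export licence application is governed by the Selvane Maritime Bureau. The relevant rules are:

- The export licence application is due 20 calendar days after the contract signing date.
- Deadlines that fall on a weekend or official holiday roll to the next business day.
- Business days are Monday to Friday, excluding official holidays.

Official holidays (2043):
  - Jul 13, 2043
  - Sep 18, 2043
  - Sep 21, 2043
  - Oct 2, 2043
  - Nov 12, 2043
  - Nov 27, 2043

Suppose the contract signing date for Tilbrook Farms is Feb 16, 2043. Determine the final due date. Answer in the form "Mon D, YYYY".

Adding 20 calendar days to Feb 16, 2043 gives Mar 8, 2043.
Mar 8, 2043 falls on a Sunday. Rolling to the next business day gives Mar 9, 2043, a Monday.
So the filing is due Mar 9, 2043.

Mar 9, 2043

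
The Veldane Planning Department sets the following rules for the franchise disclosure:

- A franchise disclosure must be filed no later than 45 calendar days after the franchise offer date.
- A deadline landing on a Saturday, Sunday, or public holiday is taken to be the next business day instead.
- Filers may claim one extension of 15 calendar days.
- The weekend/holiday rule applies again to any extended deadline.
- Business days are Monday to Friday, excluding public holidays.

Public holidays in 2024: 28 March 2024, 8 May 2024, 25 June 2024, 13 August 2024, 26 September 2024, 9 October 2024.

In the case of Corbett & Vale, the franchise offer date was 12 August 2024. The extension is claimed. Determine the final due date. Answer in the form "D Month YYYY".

14 October 2024

Trigger date 12 August 2024 + 45 calendar days = 26 September 2024.
26 September 2024 is a listed holiday, so it moves to the next business day, 27 September 2024 (Friday).
Add the 15 calendar-day extension to 27 September 2024: 12 October 2024.
12 October 2024 falls on a Saturday. Rolling to the next business day gives 14 October 2024, a Monday.
Deadline: 14 October 2024.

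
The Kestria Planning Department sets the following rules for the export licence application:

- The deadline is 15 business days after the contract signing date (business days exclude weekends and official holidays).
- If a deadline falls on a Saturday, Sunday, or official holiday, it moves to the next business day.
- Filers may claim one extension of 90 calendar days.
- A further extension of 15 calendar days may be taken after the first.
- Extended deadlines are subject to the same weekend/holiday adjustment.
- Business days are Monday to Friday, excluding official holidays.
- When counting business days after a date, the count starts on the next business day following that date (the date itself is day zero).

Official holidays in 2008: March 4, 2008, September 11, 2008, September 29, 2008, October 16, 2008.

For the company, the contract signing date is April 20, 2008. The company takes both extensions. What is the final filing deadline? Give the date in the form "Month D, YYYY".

August 22, 2008

Starting the day after April 20, 2008 and counting 15 business days lands on May 9, 2008.
May 9, 2008 (Friday) is already a business day.
Applying the 90-calendar-day extension: May 9, 2008 + 90 days = August 7, 2008.
Since August 7, 2008 is a Thursday and not a holiday, the date is unchanged.
The 15-calendar-day extension moves the deadline from August 7, 2008 to August 22, 2008.
August 22, 2008 is a Friday and not a listed holiday, so it stands.
Final deadline: August 22, 2008.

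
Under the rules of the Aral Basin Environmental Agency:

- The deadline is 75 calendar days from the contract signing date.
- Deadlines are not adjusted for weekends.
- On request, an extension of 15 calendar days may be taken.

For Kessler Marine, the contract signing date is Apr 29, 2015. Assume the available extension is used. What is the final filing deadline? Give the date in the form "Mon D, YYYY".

Jul 28, 2015

From Apr 29, 2015, 75 calendar days later is Jul 13, 2015.
No adjustment is made for weekends or holidays, so Jul 13, 2015 stands.
Add the 15 calendar-day extension to Jul 13, 2015: Jul 28, 2015.
Jul 28, 2015 is a Tuesday; no weekend or holiday adjustment applies.
So the filing is due Jul 28, 2015.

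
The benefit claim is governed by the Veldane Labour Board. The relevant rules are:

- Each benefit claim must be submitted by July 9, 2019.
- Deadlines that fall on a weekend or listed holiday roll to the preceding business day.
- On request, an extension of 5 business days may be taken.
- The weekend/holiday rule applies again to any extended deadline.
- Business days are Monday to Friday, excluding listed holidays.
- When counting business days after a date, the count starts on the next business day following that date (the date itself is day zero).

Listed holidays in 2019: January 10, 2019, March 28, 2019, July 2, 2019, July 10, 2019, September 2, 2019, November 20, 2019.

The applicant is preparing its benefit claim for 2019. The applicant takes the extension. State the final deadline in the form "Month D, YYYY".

July 17, 2019

Start from the fixed due date, July 9, 2019.
July 9, 2019 falls on a Tuesday, which is a business day, so no adjustment is needed.
Counting 5 further business days from July 9, 2019 reaches July 17, 2019.
July 17, 2019 (Wednesday) is already a business day.
Deadline: July 17, 2019.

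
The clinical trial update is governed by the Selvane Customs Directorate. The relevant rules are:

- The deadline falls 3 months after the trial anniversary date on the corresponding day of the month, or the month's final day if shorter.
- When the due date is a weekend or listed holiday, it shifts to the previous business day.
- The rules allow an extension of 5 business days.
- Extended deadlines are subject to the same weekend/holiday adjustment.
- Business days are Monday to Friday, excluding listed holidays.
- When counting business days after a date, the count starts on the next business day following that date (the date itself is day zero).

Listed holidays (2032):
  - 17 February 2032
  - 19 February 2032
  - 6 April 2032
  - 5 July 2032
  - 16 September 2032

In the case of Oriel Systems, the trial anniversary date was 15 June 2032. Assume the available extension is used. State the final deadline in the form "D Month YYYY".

23 September 2032

3 months after 15 June 2032, on the same day of the month, is 15 September 2032.
Since 15 September 2032 is a Wednesday and not a holiday, the date is unchanged.
Counting 5 further business days from 15 September 2032 reaches 23 September 2032.
23 September 2032 is a Thursday and not a listed holiday, so it stands.
The final due date is 23 September 2032.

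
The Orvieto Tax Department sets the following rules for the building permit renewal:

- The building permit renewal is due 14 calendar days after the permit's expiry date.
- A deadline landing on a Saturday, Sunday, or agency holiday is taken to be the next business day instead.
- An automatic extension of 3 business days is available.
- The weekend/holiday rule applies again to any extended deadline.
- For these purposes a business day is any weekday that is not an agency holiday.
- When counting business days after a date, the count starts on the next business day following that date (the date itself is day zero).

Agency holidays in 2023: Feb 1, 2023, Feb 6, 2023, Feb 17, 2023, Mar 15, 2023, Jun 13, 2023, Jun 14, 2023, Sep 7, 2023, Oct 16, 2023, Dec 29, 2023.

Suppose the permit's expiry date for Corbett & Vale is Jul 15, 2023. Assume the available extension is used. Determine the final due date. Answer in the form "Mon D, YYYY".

Aug 3, 2023

14 calendar days after Jul 15, 2023 is Jul 29, 2023.
Jul 29, 2023 falls on a Saturday. Rolling to the next business day gives Jul 31, 2023, a Monday.
Counting 3 further business days from Jul 31, 2023 reaches Aug 3, 2023.
Aug 3, 2023 is a Thursday and not a listed holiday, so it stands.
So the filing is due Aug 3, 2023.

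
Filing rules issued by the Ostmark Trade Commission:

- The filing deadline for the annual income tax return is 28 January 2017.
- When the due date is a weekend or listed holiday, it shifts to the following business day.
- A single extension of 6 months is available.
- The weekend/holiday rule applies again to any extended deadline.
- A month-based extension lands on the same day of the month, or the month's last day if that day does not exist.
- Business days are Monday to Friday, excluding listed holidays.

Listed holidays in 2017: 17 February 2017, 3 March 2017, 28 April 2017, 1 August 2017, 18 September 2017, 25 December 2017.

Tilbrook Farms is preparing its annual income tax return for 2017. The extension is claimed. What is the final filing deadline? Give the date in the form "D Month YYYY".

Start from the fixed due date, 28 January 2017.
28 January 2017 falls on a Saturday. Rolling to the next business day gives 30 January 2017, a Monday.
Applying the 6 months extension: 6 months after 30 January 2017 is 30 July 2017.
30 July 2017 is a Sunday, so it moves to the next business day, 31 July 2017 (Monday).
So the filing is due 31 July 2017.

31 July 2017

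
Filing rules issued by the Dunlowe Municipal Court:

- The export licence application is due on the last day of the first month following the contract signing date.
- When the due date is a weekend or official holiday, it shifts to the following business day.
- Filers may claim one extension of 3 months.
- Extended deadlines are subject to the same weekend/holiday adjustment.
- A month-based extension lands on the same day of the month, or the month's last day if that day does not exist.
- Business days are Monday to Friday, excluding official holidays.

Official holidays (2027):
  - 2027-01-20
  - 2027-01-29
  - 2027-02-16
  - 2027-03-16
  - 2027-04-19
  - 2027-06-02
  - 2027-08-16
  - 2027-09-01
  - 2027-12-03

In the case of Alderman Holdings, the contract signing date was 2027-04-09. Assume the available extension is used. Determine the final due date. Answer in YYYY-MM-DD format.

The first month after 2027-04-09 is May 2027, whose last day is 2027-05-31.
2027-05-31 (Monday) is already a business day.
Applying the 3 months extension: 3 months after 2027-05-31 is 2027-08-31.
2027-08-31 falls on a Tuesday, which is a business day, so no adjustment is needed.
The final due date is 2027-08-31.

2027-08-31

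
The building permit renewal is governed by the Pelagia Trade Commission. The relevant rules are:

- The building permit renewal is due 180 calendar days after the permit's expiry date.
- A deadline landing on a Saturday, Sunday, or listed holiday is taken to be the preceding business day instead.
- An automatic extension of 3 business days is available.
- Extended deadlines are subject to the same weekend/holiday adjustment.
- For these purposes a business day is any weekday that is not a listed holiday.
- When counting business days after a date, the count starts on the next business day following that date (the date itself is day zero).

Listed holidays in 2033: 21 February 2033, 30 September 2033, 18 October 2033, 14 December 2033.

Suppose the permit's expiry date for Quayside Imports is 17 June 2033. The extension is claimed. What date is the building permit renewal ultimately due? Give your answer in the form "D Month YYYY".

180 calendar days after 17 June 2033 is 14 December 2033.
Because 14 December 2033 is a listed holiday, the deadline becomes 13 December 2033 (Tuesday).
The 3-business-day extension runs from 13 December 2033 to 19 December 2033.
19 December 2033 falls on a Monday, which is a business day, so no adjustment is needed.
So the filing is due 19 December 2033.

19 December 2033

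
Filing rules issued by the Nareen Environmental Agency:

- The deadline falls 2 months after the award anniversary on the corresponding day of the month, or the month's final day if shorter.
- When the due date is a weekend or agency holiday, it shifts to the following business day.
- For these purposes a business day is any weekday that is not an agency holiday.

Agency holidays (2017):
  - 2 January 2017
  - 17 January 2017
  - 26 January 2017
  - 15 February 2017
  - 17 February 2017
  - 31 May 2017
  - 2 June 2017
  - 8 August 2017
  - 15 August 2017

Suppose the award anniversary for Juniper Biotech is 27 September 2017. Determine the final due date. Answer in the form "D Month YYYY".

2 months from 27 September 2017 is 27 November 2017.
27 November 2017 is a Monday and not a listed holiday, so it stands.
So the filing is due 27 November 2017.

27 November 2017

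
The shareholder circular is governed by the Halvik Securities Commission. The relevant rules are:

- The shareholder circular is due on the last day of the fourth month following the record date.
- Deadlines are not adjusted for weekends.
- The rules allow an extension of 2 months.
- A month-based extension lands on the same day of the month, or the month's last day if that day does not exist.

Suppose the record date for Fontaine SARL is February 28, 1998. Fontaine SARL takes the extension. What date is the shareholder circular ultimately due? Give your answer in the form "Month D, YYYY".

August 30, 1998

The fourth month after February 28, 1998 is June 1998, whose last day is June 30, 1998.
June 30, 1998 falls on a Tuesday. The rules make no weekend/holiday allowance, so it remains June 30, 1998.
Applying the 2 months extension: 2 months after June 30, 1998 is August 30, 1998.
August 30, 1998 is a Sunday; no weekend or holiday adjustment applies.
Deadline: August 30, 1998.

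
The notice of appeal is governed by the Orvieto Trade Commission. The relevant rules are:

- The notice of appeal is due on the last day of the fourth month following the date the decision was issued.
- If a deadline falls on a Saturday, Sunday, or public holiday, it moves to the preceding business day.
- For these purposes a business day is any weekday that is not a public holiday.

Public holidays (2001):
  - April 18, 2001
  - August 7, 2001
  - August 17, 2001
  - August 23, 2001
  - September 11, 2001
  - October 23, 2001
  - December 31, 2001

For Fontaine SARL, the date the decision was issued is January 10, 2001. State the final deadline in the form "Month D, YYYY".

4 months after January 10, 2001 falls in May 2001; the last day of that month is May 31, 2001.
May 31, 2001 falls on a Thursday, which is a business day, so no adjustment is needed.
So the filing is due May 31, 2001.

May 31, 2001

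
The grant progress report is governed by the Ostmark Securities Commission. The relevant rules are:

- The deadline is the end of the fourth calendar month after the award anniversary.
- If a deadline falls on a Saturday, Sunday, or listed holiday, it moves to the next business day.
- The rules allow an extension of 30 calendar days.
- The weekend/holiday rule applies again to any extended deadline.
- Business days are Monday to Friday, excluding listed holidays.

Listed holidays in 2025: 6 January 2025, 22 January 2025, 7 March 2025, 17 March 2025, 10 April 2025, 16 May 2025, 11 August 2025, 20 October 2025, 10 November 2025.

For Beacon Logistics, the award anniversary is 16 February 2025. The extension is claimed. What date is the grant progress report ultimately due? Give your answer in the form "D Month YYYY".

4 months after 16 February 2025 is June 2025; that month ends on 30 June 2025.
Since 30 June 2025 is a Monday and not a holiday, the date is unchanged.
With the 30-day extension, 30 June 2025 becomes 30 July 2025.
Since 30 July 2025 is a Wednesday and not a holiday, the date is unchanged.
Deadline: 30 July 2025.

30 July 2025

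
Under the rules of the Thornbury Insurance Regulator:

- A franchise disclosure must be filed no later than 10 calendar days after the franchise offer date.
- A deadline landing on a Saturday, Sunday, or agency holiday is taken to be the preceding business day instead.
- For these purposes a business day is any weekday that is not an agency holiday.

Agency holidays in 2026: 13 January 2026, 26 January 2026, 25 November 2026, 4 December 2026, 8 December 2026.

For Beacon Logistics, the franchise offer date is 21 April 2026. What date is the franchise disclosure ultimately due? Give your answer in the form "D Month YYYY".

Adding 10 calendar days to 21 April 2026 gives 1 May 2026.
Since 1 May 2026 is a Friday and not a holiday, the date is unchanged.
So the filing is due 1 May 2026.

1 May 2026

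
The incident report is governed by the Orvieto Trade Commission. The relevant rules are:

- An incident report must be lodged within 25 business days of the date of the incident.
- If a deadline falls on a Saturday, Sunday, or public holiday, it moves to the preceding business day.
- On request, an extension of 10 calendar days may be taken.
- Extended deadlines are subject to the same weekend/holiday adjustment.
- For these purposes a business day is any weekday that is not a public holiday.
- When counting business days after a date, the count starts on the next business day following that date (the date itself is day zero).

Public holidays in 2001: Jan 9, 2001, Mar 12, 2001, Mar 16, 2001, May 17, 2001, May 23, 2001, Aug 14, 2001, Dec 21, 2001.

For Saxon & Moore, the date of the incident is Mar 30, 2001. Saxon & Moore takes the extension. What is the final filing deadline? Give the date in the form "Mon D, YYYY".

May 14, 2001

25 business days after Mar 30, 2001, excluding weekends and holidays, is May 4, 2001.
May 4, 2001 (Friday) is already a business day.
Applying the 10-calendar-day extension: May 4, 2001 + 10 days = May 14, 2001.
May 14, 2001 is a Monday and not a listed holiday, so it stands.
Final deadline: May 14, 2001.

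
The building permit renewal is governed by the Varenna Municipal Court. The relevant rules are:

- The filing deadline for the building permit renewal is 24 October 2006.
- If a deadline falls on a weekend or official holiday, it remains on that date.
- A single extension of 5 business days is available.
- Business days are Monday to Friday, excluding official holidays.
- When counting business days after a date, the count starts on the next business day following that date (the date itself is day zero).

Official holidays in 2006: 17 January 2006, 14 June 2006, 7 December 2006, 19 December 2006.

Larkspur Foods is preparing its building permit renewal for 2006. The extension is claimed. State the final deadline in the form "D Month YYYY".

Start from the fixed due date, 24 October 2006.
24 October 2006 is a Tuesday; no weekend or holiday adjustment applies.
Applying the 5-business-day extension: 5 business days after 24 October 2006 is 31 October 2006.
31 October 2006 falls on a Tuesday. The rules make no weekend/holiday allowance, so it remains 31 October 2006.
Final deadline: 31 October 2006.

31 October 2006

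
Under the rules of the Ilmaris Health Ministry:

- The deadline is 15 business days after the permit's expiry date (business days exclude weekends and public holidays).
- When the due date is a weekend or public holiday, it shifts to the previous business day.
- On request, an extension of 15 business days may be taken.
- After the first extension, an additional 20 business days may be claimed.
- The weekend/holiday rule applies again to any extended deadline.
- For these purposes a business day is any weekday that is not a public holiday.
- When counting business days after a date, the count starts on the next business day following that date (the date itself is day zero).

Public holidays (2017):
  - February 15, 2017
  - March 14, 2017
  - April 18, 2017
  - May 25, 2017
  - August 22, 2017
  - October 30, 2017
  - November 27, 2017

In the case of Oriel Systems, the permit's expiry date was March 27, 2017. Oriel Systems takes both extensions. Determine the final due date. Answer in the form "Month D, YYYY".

June 7, 2017

15 business days after March 27, 2017, excluding weekends and holidays, is April 17, 2017.
April 17, 2017 (Monday) is already a business day.
Applying the 15-business-day extension: 15 business days after April 17, 2017 is May 9, 2017.
May 9, 2017 falls on a Tuesday, which is a business day, so no adjustment is needed.
Counting 20 further business days from May 9, 2017 reaches June 7, 2017.
Since June 7, 2017 is a Wednesday and not a holiday, the date is unchanged.
Deadline: June 7, 2017.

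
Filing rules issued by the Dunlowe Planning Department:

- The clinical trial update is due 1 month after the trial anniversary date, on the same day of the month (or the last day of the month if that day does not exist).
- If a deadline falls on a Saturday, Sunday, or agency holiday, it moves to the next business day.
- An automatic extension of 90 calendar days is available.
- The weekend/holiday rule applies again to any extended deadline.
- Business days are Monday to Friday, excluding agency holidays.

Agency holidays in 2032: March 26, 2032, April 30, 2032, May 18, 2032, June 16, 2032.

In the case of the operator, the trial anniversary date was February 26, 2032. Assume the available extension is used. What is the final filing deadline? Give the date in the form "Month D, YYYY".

June 28, 2032

1 month from February 26, 2032 is March 26, 2032.
March 26, 2032 is a listed holiday; the next business day is March 29, 2032 (Monday).
Applying the 90-calendar-day extension: March 29, 2032 + 90 days = June 27, 2032.
June 27, 2032 is a Sunday; the next business day is June 28, 2032 (Monday).
Final deadline: June 28, 2032.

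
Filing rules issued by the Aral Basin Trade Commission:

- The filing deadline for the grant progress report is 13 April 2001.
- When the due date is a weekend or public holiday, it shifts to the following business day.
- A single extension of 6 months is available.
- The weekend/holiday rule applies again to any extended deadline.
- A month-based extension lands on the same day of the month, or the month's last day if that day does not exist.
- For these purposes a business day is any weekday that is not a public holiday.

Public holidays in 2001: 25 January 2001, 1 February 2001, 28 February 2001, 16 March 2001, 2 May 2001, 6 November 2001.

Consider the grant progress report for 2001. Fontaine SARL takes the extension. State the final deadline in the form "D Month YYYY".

The statutory due date is 13 April 2001.
13 April 2001 is a Friday and not a listed holiday, so it stands.
The 6 months extension carries 13 April 2001 to 13 October 2001.
13 October 2001 falls on a Saturday. Rolling to the next business day gives 15 October 2001, a Monday.
Deadline: 15 October 2001.

15 October 2001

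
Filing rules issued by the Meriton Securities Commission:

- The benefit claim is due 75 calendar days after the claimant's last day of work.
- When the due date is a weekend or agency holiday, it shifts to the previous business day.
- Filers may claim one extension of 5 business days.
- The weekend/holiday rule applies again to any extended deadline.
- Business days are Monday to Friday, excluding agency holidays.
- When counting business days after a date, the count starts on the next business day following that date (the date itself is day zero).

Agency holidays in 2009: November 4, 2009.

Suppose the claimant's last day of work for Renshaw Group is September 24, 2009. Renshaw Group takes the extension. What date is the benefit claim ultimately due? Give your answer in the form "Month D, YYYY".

Adding 75 calendar days to September 24, 2009 gives December 8, 2009.
December 8, 2009 is a Tuesday and not a listed holiday, so it stands.
Applying the 5-business-day extension: 5 business days after December 8, 2009 is December 15, 2009.
December 15, 2009 is a Tuesday and not a listed holiday, so it stands.
Deadline: December 15, 2009.

December 15, 2009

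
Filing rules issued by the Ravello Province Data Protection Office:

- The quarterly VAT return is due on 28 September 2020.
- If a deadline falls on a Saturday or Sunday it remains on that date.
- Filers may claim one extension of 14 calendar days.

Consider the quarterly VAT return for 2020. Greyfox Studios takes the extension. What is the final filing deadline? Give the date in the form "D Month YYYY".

12 October 2020

The stated deadline is 28 September 2020.
28 September 2020 falls on a Monday. The rules make no weekend/holiday allowance, so it remains 28 September 2020.
The 14-calendar-day extension moves the deadline from 28 September 2020 to 12 October 2020.
No adjustment is made for weekends or holidays, so 12 October 2020 stands.
Final deadline: 12 October 2020.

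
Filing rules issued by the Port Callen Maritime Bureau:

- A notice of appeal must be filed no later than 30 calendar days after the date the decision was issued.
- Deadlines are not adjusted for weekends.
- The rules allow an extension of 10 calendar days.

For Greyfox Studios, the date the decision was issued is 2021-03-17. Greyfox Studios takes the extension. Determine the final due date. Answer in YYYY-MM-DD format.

2021-04-26

30 calendar days after 2021-03-17 is 2021-04-16.
2021-04-16 is a Friday; no weekend or holiday adjustment applies.
Add the 10 calendar-day extension to 2021-04-16: 2021-04-26.
2021-04-26 falls on a Monday. The rules make no weekend/holiday allowance, so it remains 2021-04-26.
The final due date is 2021-04-26.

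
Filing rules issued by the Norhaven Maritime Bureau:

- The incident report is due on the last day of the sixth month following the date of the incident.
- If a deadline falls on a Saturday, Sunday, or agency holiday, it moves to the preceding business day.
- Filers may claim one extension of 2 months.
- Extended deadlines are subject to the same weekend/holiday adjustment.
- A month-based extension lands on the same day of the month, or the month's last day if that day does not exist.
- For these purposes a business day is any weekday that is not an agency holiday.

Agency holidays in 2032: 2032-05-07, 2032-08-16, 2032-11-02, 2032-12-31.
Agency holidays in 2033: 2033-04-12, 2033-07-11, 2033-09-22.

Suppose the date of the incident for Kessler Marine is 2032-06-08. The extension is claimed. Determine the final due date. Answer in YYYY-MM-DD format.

The sixth month after 2032-06-08 is December 2032, whose last day is 2032-12-31.
Because 2032-12-31 is a listed holiday, the deadline becomes 2032-12-30 (Thursday).
The 2 months extension carries 2032-12-30 to 2033-02-28 (day 30 does not exist in February, so the month's last day is used).
2033-02-28 falls on a Monday, which is a business day, so no adjustment is needed.
Final deadline: 2033-02-28.

2033-02-28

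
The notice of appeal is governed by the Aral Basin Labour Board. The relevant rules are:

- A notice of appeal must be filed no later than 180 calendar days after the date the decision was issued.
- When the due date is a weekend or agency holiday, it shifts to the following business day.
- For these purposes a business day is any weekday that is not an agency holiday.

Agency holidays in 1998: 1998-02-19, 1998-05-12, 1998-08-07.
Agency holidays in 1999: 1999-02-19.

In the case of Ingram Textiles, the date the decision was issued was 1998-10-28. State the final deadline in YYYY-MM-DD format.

1999-04-26

From 1998-10-28, 180 calendar days later is 1999-04-26.
Since 1999-04-26 is a Monday and not a holiday, the date is unchanged.
So the filing is due 1999-04-26.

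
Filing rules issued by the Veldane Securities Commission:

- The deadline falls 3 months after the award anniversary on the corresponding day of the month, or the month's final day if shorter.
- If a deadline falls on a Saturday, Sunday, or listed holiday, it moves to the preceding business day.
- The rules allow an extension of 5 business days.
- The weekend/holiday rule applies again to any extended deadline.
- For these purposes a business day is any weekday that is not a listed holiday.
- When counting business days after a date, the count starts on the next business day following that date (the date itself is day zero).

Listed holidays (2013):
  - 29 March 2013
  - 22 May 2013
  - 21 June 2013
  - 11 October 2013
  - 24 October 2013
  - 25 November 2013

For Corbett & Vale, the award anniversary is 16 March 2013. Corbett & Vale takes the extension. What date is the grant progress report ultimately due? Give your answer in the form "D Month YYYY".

24 June 2013

3 months after 16 March 2013, on the same day of the month, is 16 June 2013.
Because 16 June 2013 is a Sunday, the deadline becomes 14 June 2013 (Friday).
The 5-business-day extension runs from 14 June 2013 to 24 June 2013.
24 June 2013 falls on a Monday, which is a business day, so no adjustment is needed.
The final due date is 24 June 2013.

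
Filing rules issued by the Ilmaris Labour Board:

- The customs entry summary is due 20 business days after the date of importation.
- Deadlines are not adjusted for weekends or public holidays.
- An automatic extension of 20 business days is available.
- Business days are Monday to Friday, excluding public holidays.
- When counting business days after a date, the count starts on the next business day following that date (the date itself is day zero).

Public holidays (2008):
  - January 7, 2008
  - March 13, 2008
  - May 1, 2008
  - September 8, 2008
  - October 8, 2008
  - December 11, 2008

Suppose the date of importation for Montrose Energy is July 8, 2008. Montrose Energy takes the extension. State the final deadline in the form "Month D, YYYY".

Starting the day after July 8, 2008 and counting 20 business days lands on August 5, 2008.
No adjustment is made for weekends or holidays, so August 5, 2008 stands.
The 20-business-day extension runs from August 5, 2008 to September 2, 2008.
September 2, 2008 falls on a Tuesday. The rules make no weekend/holiday allowance, so it remains September 2, 2008.
The final due date is September 2, 2008.

September 2, 2008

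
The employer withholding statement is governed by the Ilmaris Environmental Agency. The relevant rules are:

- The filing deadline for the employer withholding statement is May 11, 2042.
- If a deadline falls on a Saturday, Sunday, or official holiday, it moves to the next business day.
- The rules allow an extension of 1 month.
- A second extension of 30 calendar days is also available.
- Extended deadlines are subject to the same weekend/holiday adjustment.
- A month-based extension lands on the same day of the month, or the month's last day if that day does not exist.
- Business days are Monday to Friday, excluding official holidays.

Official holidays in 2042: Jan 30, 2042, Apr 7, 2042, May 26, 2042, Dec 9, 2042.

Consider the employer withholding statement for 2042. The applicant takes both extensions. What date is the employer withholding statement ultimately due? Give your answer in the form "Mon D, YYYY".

Start from the fixed due date, May 11, 2042.
May 11, 2042 is a Sunday; the next business day is May 12, 2042 (Monday).
Add 1 month to May 12, 2042: Jun 12, 2042.
Jun 12, 2042 falls on a Thursday, which is a business day, so no adjustment is needed.
Add the 30 calendar-day extension to Jun 12, 2042: Jul 12, 2042.
Jul 12, 2042 is a Saturday; the next business day is Jul 14, 2042 (Monday).
Final deadline: Jul 14, 2042.

Jul 14, 2042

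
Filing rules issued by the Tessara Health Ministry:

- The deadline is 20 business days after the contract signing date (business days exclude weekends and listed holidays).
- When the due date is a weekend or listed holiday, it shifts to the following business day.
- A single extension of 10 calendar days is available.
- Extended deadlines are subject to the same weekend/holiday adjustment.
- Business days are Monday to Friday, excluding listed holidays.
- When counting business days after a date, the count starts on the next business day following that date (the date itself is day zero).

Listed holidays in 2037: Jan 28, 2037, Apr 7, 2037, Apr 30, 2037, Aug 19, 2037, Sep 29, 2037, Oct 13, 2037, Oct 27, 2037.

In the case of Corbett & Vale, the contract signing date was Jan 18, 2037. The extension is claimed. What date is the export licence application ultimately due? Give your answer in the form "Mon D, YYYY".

Feb 26, 2037

Starting the day after Jan 18, 2037 and counting 20 business days lands on Feb 16, 2037.
Feb 16, 2037 (Monday) is already a business day.
The 10-calendar-day extension moves the deadline from Feb 16, 2037 to Feb 26, 2037.
Feb 26, 2037 falls on a Thursday, which is a business day, so no adjustment is needed.
The final due date is Feb 26, 2037.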